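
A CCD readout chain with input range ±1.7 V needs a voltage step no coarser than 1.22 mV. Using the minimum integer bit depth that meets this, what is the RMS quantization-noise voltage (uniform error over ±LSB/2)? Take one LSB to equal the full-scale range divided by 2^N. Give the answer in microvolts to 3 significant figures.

Full-scale range = 1.7 V − (-1.7 V) = 3.4 V.
Levels needed ≥ 3.4/1.22 mV = 2787. 2^12 = 4096 suffices, so N_min = 12.
Step size = 3.4/4096 V = 0.83008 mV.
σ_q = LSB/√12 = 0.83008 mV/3.4641 = 240 µV.

240 µV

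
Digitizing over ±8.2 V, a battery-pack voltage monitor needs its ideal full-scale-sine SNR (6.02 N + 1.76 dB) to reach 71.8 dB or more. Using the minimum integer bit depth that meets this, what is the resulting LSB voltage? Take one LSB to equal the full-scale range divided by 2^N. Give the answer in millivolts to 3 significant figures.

4.00 mV

Span: 8.2 V − (-8.2 V) = 16.4 V.
Required N = ⌈(71.8 − 1.76)/6.02⌉ = ⌈11.635⌉ = 12.
LSB = 16.4 V / 2^12 = 4.00 mV.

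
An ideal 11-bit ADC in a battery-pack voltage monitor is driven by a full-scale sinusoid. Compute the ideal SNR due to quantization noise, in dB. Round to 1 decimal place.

For an ideal N-bit converter with full-scale sine input, SNR = 6.02 N + 1.76 dB. SNR = 6.02 × 11 + 1.76 = 66.22 + 1.76 = 67.98 dB.

68.0 dB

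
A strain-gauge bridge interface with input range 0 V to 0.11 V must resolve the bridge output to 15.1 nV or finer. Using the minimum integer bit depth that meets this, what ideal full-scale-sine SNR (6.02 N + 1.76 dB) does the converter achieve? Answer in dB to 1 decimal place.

V_FS = 0.11 V.
Need 2^N ≥ 0.11 V / 15.1 nV = 7.285e6 → N_min = 23.
Ideal SNR at N = 23: 6.02·23 + 1.76 = 140.2 dB.

140.2 dB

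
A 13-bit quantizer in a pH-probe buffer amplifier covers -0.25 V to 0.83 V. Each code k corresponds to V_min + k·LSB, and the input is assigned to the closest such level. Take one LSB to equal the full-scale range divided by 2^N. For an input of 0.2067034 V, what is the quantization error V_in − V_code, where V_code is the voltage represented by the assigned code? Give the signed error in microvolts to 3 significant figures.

+23.7 µV

Full-scale range = 0.83 V − (-0.25 V) = 1.08 V. LSB = 1.08 V / 2^13 ≈ 131.8 µV.
Position in LSBs: (0.2067034 − (-0.25)) × 8192/1.08 = 3464.1799; rounding gives k = 3464.
V_code = V_min + k × range/2^13 = -0.25 + 3464 × 1.08/8192 = 0.2066796875 V.
V_in − V_code = 0.2067034 − (0.2066796875) = +23.7 µV.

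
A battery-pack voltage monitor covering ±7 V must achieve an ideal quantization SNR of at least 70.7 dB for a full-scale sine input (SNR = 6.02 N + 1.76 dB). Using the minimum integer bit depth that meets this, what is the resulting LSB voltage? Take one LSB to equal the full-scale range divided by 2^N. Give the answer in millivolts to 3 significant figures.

3.42 mV

Range = 7 − (-7) = 14 V.
N ≥ (70.7 − 1.76)/6.02 = 11.452 → N_min = 12.
Step size = 14/4096 V = 3.42 mV.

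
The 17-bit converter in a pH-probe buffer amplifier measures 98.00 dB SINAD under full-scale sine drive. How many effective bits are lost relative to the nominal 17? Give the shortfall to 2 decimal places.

ENOB = (SINAD − 1.76)/6.02 = (98.00 − 1.76)/6.02 = 15.9867 bits.
Lost resolution: 17 − 15.9867 = 1.0133 bits.

1.01 bits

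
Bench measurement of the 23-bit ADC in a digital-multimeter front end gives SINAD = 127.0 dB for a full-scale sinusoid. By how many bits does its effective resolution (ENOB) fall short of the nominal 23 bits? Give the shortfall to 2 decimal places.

N_eff = (127.0 − 1.76)/6.02 = 20.8040 bits.
Lost resolution: 23 − 20.8040 = 2.1960 bits.

2.20 bits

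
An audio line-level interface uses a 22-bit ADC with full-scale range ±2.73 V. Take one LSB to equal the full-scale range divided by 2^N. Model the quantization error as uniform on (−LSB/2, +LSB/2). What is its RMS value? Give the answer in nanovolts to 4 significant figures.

375.8 nV

The full-scale span is 2.73 − (-2.73) = 5.46 V.
LSB = 5.46 V / 2^22 = 1.30177 µV.
For a uniform distribution on [−LSB/2, +LSB/2], V_rms = LSB/√12 = 1.30177 µV/3.4641 = 375.8 nV.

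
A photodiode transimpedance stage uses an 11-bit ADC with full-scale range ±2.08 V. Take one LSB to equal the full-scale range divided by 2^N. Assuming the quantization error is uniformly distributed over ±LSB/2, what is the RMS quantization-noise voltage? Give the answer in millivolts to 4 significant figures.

0.5864 mV

Span: 2.08 V − (-2.08 V) = 4.16 V.
One LSB is 4.16 V / 2048 = 2.03125 mV.
RMS of a uniform error over width LSB is LSB/√12 = 0.5864 mV.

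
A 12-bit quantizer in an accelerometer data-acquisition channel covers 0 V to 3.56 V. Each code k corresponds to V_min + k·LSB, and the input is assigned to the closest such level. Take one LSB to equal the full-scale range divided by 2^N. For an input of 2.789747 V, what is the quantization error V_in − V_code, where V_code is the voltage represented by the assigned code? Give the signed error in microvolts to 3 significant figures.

Range is 3.56 V. LSB = 3.56 V / 2^12 ≈ 0.8691 mV.
Position in LSBs: (2.789747 − (0)) × 4096/3.56 = 3209.7763; rounding gives k = 3210.
V_code = V_min + k × range/2^12 = 0 + 3210 × 3.56/4096 = 2.789941406 V.
e = 2.789747 − (2.789941406) = −194 µV.

−194 µV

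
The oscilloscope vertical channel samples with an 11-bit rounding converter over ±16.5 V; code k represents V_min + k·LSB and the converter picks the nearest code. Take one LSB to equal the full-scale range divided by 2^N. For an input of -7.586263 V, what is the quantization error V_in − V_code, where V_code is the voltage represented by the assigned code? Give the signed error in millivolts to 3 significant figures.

+3.09 mV

Span: 16.5 V − (-16.5 V) = 33 V. LSB = 33 V / 2^11 ≈ 16.11 mV.
(V_in − V_min)/LSB = (-7.586263 − (-16.5)) × 2048/33 = 553.1919 → nearest code k = 553.
V_code = -16.5 + (553/2048) × 33 = -7.589355469 V.
e = -7.586263 − (-7.589355469) = +3.09 mV.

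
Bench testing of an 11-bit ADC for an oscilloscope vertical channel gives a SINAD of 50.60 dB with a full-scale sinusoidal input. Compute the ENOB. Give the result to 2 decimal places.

ENOB = (50.60 − 1.76)/6.02 = 8.1130 bits.

8.11 bits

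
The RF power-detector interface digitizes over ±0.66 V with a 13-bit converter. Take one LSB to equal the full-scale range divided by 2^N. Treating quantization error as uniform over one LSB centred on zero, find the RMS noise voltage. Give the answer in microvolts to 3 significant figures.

Range = 0.66 − (-0.66) = 1.32 V.
One LSB is 1.32 V / 8192 = 161.13 µV.
RMS of a uniform error over width LSB is LSB/√12 = 46.5 µV.

46.5 µV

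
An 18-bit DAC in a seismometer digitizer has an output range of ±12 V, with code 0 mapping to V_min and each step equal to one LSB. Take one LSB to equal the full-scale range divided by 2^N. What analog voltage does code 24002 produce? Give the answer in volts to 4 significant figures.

-9.803 V

The full-scale span is 12 − (-12) = 24 V. LSB = 24 V / 2^18.
Output = V_min + (24002/262144) × range = -12 + 0.0915604 × 24 V
      = -12 + 2.19745 = -9.80255 V.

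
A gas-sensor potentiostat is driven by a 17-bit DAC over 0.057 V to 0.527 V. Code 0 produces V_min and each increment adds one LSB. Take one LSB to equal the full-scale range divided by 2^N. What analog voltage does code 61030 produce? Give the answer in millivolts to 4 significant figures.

Span: 0.527 V − (0.057 V) = 0.47 V. LSB = 0.47 V / 2^17.
V_out = 0.057 + 61030 × (0.47/131072) V
      = 0.057 V + 0.218842 V = 0.275842 V.

275.8 mV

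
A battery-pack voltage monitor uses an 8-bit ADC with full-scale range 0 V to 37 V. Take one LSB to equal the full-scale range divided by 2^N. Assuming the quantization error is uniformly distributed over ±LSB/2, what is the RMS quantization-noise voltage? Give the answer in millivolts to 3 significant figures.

V_FS = 37 V.
LSB = 37 V / 2^8 = 144.53 mV.
σ_q = LSB/√12 = 144.53 mV/3.4641 = 41.7 mV.

41.7 mV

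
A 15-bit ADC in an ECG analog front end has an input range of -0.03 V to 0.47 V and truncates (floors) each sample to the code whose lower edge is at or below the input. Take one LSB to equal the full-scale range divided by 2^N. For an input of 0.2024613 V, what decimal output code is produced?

Span: 0.47 V − (-0.03 V) = 0.5 V. LSB = 0.5 V / 2^15 ≈ 15.26 µV.
V_in − V_min = 0.2024613 − (-0.03) = 0.2324613 V.
Divide by LSB: 0.2324613 × 32768/0.5 = 15234.5838.
Truncating gives code 15234.

15234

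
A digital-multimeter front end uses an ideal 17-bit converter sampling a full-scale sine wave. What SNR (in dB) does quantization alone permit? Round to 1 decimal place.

For an ideal N-bit converter with full-scale sine input, SNR = 6.02 N + 1.76 dB. SNR = 6.02 × 17 + 1.76 = 102.34 + 1.76 = 104.10 dB.

104.1 dB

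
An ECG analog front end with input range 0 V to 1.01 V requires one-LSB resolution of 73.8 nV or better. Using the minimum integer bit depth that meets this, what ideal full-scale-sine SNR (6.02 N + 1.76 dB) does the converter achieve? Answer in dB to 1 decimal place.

Span = 1.01 V.
1.01 V / 73.8 nV = 1.369e7. Since 2^23 = 8388608 and 2^24 = 16777216, N = 24.
SNR = 6.02 × 24 + 1.76 = 146.24 dB.

146.2 dB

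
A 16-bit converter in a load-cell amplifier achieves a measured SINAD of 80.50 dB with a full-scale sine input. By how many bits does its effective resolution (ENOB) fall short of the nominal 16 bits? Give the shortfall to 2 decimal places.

ENOB = (SINAD − 1.76)/6.02 = (80.50 − 1.76)/6.02 = 13.0797 bits.
Lost resolution: 16 − 13.0797 = 2.9203 bits.

2.92 bits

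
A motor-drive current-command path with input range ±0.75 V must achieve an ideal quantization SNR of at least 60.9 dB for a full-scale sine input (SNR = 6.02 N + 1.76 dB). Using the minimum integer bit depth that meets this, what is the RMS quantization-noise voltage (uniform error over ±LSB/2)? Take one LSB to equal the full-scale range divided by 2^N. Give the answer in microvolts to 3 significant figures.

Full-scale range = 0.75 V − (-0.75 V) = 1.5 V.
Required N = ⌈(60.9 − 1.76)/6.02⌉ = ⌈9.824⌉ = 10.
One LSB is 1.5 V / 1024 = 1.4648 mV.
V_rms = LSB/√12 = 423 µV.

423 µV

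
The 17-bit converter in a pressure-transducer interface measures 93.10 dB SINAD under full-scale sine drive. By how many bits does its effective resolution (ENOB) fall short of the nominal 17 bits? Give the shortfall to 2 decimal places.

N_eff = (93.10 − 1.76)/6.02 = 15.1728 bits.
Lost resolution: 17 − 15.1728 = 1.8272 bits.

1.83 bits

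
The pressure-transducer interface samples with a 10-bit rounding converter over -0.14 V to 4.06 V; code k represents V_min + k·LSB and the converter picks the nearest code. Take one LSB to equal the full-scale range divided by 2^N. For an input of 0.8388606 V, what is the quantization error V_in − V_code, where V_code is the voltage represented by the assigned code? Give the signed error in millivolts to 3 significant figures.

Full-scale range = 4.06 V − (-0.14 V) = 4.2 V. LSB = 4.2 V / 2^10 ≈ 4.102 mV.
(V_in − V_min)/LSB = (0.8388606 − (-0.14)) × 1024/4.2 = 238.6555 → nearest code k = 239.
V_code = -0.14 + (239/1024) × 4.2 = 0.8402734375 V.
e = 0.8388606 − (0.8402734375) = −1.41 mV.

−1.41 mV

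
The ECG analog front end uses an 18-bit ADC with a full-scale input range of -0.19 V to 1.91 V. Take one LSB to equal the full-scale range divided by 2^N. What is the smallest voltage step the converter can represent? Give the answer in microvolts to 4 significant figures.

Span: 1.91 V − (-0.19 V) = 2.1 V.
2^18 = 262144 levels.
LSB = 2.1 V ÷ 2^18 = 2.1/262144 V = 8.011 µV.

8.011 µV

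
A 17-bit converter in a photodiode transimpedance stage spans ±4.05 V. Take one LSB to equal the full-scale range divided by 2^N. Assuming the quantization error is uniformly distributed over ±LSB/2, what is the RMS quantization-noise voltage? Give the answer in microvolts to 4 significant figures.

17.84 µV

The full-scale span is 4.05 − (-4.05) = 8.1 V.
LSB = 8.1 V ÷ 2^17 = 8.1/131072 V = 61.7981 µV.
σ_q = LSB/√12 = 61.7981 µV/3.4641 = 17.84 µV.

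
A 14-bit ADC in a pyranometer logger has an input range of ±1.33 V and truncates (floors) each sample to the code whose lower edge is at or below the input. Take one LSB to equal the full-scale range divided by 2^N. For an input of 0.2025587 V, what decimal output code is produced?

Full-scale range = 1.33 V − (-1.33 V) = 2.66 V. LSB = 2.66 V / 2^14 ≈ 162.4 µV.
(V_in − V_min) × 2^14/range = (0.2025587 − (-1.33)) × 16384/2.66 = 9439.640.
Floor → code = 9439.

9439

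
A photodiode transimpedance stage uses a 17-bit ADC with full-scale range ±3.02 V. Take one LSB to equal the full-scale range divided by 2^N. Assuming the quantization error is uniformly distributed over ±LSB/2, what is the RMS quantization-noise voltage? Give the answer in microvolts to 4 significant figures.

Full-scale range = 3.02 V − (-3.02 V) = 6.04 V.
Step size = 6.04/131072 V = 46.0815 µV.
V_rms = LSB/√12 = 46.0815 µV / √12 = 13.30 µV.

13.30 µV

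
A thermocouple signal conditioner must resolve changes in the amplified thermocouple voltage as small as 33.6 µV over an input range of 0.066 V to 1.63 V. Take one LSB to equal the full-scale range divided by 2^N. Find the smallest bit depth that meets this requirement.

16 bits

The full-scale span is 1.63 − (0.066) = 1.564 V.
Need 2^N ≥ 1.564 V / 33.6 µV = 46550 → N_min = 16.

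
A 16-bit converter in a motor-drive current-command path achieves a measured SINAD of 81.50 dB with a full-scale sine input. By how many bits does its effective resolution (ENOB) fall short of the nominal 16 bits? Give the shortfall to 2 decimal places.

2.75 bits

ENOB = (SINAD − 1.76)/6.02 = (81.50 − 1.76)/6.02 = 13.2458 bits.
16 − 13.2458 = 2.75 bits below nominal.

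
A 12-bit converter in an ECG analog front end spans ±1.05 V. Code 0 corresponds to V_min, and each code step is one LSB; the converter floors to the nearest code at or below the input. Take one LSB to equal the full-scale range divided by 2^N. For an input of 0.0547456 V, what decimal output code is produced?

2154

The full-scale span is 1.05 − (-1.05) = 2.1 V. LSB = 2.1 V / 2^12 ≈ 0.5127 mV.
code = ⌊(V_in − V_min)/LSB⌋ = ⌊(V_in − V_min) × 2^12 / range⌋
     = ⌊(0.0547456 − (-1.05)) × 4096 / 2.1⌋ = ⌊1.1047456 × 4096/2.1⌋
     = ⌊2154.780⌋ = 2154.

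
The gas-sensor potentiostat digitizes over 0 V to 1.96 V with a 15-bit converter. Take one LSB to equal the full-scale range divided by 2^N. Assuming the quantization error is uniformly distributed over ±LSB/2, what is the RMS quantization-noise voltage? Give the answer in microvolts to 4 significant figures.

17.27 µV

Full-scale range = 1.96 V.
LSB = 1.96 V / 2^15 = 59.8145 µV.
For a uniform distribution on [−LSB/2, +LSB/2], V_rms = LSB/√12 = 59.8145 µV/3.4641 = 17.27 µV.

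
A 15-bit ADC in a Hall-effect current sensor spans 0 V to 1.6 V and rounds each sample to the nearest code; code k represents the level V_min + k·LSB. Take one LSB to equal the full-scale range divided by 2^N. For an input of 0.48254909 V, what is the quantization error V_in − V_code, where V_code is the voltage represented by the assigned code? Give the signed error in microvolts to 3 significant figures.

V_FS = 1.6 V. LSB = 1.6 V / 2^15 ≈ 48.83 µV.
(V_in − V_min)/LSB = (0.48254909 − (0)) × 32768/1.6 = 9882.6054 → nearest code k = 9883.
Reconstructed level: 0 + 9883 × 1.6/32768 V = 0.48256835938 V.
e = 0.48254909 − (0.48256835938) = −19.3 µV.

−19.3 µV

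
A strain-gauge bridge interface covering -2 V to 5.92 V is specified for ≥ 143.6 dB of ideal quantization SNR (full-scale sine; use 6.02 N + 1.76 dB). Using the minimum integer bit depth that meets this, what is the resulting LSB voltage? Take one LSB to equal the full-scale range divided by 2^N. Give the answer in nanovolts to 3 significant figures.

472 nV

Span: 5.92 V − (-2 V) = 7.92 V.
6.02 N + 1.76 ≥ 143.6 gives N ≥ 23.561, so the minimum integer is 24.
LSB = 7.92 V / 2^24 = 472 nV.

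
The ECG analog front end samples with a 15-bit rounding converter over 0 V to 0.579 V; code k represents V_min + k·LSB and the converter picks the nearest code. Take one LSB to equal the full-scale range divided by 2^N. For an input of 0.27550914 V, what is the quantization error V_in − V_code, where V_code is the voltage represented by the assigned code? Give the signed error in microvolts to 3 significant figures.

Full-scale range = 0.579 V. LSB = 0.579 V / 2^15 ≈ 17.67 µV.
(0.27550914 − (0)) / LSB = 0.27550914 × 32768/0.579 = 15592.1995. Nearest integer: k = 15592.
Reconstructed level: 0 + 15592 × 0.579/32768 V = 0.27550561523 V.
Error = V_in − V_code = 0.27550914 − (0.27550561523) = +3.52 µV.

+3.52 µV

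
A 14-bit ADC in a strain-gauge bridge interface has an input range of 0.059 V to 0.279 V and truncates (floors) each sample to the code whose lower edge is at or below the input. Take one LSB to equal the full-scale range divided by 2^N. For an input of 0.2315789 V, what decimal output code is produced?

12852

Span: 0.279 V − (0.059 V) = 0.22 V. LSB = 0.22 V / 2^14 ≈ 13.43 µV.
(V_in − V_min) × 2^14/range = (0.2315789 − (0.059)) × 16384/0.22 = 12852.421.
Floor → code = 12852.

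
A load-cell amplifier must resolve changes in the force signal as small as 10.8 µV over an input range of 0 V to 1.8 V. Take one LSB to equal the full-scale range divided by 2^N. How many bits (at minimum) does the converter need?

Full-scale range = 1.8 V.
1.8 V / 10.8 µV = 166700. Since 2^17 = 131072 and 2^18 = 262144, N = 18.

18 bits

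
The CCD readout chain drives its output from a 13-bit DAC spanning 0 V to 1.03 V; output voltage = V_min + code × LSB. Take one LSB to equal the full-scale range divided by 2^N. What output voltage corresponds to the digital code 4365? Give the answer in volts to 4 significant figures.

0.5488 V

V_FS = 1.03 V. LSB = 1.03 V / 2^13.
V_out = V_min + code × LSB = 0 V + 4365 × 1.03 V / 8192
      = 0 + 0.548822 = 0.548822 V.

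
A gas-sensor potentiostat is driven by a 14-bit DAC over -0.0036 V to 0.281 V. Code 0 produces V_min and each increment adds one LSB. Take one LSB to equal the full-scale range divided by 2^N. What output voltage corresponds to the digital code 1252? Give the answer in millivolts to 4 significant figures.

18.15 mV

Range = 0.281 − (-0.0036) = 0.2846 V. LSB = 0.2846 V / 2^14.
V_out = -0.0036 + 1252 × (0.2846/16384) V
      = -0.0036 V + 0.0217480 V = 0.0181480 V.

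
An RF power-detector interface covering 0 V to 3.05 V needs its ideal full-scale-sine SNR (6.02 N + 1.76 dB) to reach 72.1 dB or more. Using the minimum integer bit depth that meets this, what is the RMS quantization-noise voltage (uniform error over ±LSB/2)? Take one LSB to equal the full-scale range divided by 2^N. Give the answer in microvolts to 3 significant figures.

215 µV

Range is 3.05 V.
6.02 N + 1.76 ≥ 72.1 gives N ≥ 11.684, so the minimum integer is 12.
LSB = 3.05 V / 2^12 = 0.74463 mV.
RMS noise = LSB/√12 = 215 µV.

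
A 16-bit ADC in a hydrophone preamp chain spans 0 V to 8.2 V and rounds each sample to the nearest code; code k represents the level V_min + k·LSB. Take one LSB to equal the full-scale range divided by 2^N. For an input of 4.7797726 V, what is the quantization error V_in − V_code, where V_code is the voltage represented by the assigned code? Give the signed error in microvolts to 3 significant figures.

Span = 8.2 V. LSB = 8.2 V / 2^16 ≈ 125.1 µV.
(V_in − V_min)/LSB = (4.7797726 − (0)) × 65536/8.2 = 38200.8753 → nearest code k = 38201.
V_code = 0 + (38201/65536) × 8.2 = 4.7797882080 V.
Error = V_in − V_code = 4.7797726 − (4.7797882080) = −15.6 µV.

−15.6 µV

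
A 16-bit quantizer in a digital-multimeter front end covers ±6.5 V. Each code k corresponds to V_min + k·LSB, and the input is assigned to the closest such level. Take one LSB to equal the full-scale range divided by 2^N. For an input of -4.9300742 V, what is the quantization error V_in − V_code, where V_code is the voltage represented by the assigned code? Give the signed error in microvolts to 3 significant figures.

Range = 6.5 − (-6.5) = 13 V. LSB = 13 V / 2^16 ≈ 198.4 µV.
(-4.9300742 − (-6.5)) / LSB = 1.5699258 × 65536/13 = 7914.3582. Nearest integer: k = 7914.
V_code = -6.5 + (7914/65536) × 13 = -4.9301452637 V.
Error = V_in − V_code = -4.9300742 − (-4.9301452637) = +71.1 µV.

+71.1 µV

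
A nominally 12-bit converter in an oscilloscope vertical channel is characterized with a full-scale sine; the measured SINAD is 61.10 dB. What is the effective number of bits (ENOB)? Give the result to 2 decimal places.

9.86 bits

(61.10 − 1.76) / 6.02 = 59.34/6.02 = 9.8571 effective bits.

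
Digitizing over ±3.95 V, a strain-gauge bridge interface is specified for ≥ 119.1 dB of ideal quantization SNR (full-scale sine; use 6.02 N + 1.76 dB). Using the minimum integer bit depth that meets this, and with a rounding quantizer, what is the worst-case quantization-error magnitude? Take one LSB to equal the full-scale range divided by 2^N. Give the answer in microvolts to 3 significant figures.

3.77 µV

The full-scale span is 3.95 − (-3.95) = 7.9 V.
N ≥ (119.1 − 1.76)/6.02 = 19.492 → N_min = 20.
LSB = 7.9 V ÷ 2^20 = 7.9/1048576 V = 7.5340 µV.
Half an LSB is 3.77 µV.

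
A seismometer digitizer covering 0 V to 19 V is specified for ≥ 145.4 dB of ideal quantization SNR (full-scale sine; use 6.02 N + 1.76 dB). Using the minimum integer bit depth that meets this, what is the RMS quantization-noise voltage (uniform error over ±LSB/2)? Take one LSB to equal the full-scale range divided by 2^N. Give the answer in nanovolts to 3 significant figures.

Span = 19 V.
Solving 6.02 N ≥ 145.4 − 1.76: N ≥ 23.860. Round up → N = 24.
LSB = 19 V / 2^24 = 1.1325 µV.
σ_q = LSB/√12 = 1.1325 µV/3.4641 = 327 nV.

327 nV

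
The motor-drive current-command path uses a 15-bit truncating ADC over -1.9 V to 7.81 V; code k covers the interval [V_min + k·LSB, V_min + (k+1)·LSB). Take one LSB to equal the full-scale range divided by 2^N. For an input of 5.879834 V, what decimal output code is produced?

26254

Range = 7.81 − (-1.9) = 9.71 V. LSB = 9.71 V / 2^15 ≈ 296.3 µV.
code = ⌊(V_in − V_min)/LSB⌋ = ⌊(V_in − V_min) × 2^15 / range⌋
     = ⌊(5.879834 − (-1.9)) × 32768 / 9.71⌋ = ⌊7.779834 × 32768/9.71⌋
     = ⌊26254.336⌋ = 26254.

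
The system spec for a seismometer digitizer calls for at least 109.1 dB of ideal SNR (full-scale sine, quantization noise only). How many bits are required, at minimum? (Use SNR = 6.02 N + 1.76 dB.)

18 bits

Solving 6.02 N ≥ 109.1 − 1.76: N ≥ 17.831. Round up → N = 18.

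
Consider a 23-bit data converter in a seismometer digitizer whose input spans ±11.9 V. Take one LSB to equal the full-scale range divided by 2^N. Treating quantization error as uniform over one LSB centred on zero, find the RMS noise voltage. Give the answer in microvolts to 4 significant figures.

The full-scale span is 11.9 − (-11.9) = 23.8 V.
Step size = 23.8/8388608 V = 2.83718 µV.
V_rms = LSB/√12 = 2.83718 µV / √12 = 0.8190 µV.

0.8190 µV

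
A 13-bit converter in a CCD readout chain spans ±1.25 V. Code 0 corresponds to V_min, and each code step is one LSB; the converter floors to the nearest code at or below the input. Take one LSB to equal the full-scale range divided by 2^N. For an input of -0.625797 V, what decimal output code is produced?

Full-scale range = 1.25 V − (-1.25 V) = 2.5 V. LSB = 2.5 V / 2^13 ≈ 305.2 µV.
(V_in − V_min) × 2^13/range = (-0.625797 − (-1.25)) × 8192/2.5 = 2045.388.
Floor → code = 2045.

2045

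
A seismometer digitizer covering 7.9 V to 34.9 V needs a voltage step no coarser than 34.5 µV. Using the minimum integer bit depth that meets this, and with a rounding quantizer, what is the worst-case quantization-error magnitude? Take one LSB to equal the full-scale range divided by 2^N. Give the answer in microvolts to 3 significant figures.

The full-scale span is 34.9 − (7.9) = 27 V.
Need 2^N ≥ 27 V / 34.5 µV = 782600 → N_min = 20.
LSB = 27 V ÷ 2^20 = 27/1048576 V = 25.749 µV.
Max error for round-to-nearest is LSB/2 = 12.9 µV.

12.9 µV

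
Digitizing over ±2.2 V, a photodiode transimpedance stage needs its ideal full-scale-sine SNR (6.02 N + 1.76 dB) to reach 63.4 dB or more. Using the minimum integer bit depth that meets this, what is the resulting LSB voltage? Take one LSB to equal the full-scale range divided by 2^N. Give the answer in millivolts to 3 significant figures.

2.15 mV

Range = 2.2 − (-2.2) = 4.4 V.
Required N = ⌈(63.4 − 1.76)/6.02⌉ = ⌈10.239⌉ = 11.
Step size = 4.4/2048 V = 2.15 mV.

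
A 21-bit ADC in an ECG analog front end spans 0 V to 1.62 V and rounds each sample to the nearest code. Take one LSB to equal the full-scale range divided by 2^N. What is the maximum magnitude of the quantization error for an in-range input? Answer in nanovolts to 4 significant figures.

V_FS = 1.62 V.
Step size = 1.62/2097152 V = 0.772476 µV.
Worst-case error for round-to-nearest is half an LSB: 386.2 nV.

386.2 nV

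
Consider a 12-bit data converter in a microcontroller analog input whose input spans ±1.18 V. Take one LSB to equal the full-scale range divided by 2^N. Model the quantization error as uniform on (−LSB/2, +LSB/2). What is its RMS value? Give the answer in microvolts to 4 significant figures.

The full-scale span is 1.18 − (-1.18) = 2.36 V.
LSB = 2.36 V ÷ 2^12 = 2.36/4096 V = 0.576172 mV.
RMS of a uniform error over width LSB is LSB/√12 = 166.3 µV.

166.3 µV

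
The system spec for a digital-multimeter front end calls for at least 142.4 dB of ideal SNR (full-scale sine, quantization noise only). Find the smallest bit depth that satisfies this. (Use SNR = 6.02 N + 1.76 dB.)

24 bits

Required N = ⌈(142.4 − 1.76)/6.02⌉ = ⌈23.362⌉ = 24.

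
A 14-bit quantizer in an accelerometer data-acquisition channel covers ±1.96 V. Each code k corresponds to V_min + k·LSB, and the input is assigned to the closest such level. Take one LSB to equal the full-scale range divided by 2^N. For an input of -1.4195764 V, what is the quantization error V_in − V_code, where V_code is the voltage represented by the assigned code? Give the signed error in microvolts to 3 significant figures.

Span: 1.96 V − (-1.96 V) = 3.92 V. LSB = 3.92 V / 2^14 ≈ 239.3 µV.
Position in LSBs: (-1.4195764 − (-1.96)) × 16384/3.92 = 2258.7501; rounding gives k = 2259.
Reconstructed level: -1.96 + 2259 × 3.92/16384 V = -1.4195166016 V.
Error = V_in − V_code = -1.4195764 − (-1.4195166016) = −59.8 µV.

−59.8 µV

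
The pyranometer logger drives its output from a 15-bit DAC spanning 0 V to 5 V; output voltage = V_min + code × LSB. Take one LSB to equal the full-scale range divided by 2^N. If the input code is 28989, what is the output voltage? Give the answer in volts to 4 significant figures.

4.423 V

V_FS = 5 V. LSB = 5 V / 2^15.
V_out = 0 + 28989 × (5/32768) V
      = 0 V + 4.42337 V = 4.42337 V.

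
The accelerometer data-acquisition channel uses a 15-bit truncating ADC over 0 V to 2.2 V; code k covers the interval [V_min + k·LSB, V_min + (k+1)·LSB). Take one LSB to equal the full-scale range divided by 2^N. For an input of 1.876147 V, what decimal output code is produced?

Span = 2.2 V. LSB = 2.2 V / 2^15 ≈ 67.14 µV.
V_in − V_min = 1.876147 − (0) = 1.876147 V.
Divide by LSB: 1.876147 × 32768/2.2 = 27944.3568.
Truncating gives code 27944.

27944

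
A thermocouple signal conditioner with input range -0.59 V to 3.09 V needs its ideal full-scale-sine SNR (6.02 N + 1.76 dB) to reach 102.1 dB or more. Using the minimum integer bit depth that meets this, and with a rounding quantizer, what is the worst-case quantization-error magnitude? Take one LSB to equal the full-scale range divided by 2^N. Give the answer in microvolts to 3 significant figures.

14.0 µV

Span: 3.09 V − (-0.59 V) = 3.68 V.
Solving 6.02 N ≥ 102.1 − 1.76: N ≥ 16.668. Round up → N = 17.
Step size = 3.68/131072 V = 28.076 µV.
|e|_max = LSB/2 = 14.0 µV.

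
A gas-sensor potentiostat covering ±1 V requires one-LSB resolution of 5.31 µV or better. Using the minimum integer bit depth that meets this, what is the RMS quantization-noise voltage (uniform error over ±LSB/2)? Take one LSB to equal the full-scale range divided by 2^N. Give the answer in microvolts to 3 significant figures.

Full-scale range = 1 V − (-1 V) = 2 V.
Required number of levels: 2/5.31 µV = 376650; smallest N with 2^N ≥ that is 19.
One LSB is 2 V / 524288 = 3.8147 µV.
σ_q = LSB/√12 = 3.8147 µV/3.4641 = 1.10 µV.

1.10 µV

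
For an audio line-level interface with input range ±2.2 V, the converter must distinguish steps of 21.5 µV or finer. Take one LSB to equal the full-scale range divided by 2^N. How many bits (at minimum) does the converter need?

Range = 2.2 − (-2.2) = 4.4 V.
4.4 V / 21.5 µV = 204700. Since 2^17 = 131072 and 2^18 = 262144, N = 18.

18 bits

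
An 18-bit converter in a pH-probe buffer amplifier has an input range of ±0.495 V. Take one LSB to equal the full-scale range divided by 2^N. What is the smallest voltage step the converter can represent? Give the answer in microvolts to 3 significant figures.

Range = 0.495 − (-0.495) = 0.99 V.
Number of codes = 2^18 = 262144.
LSB = 0.99 V / 2^18 = 3.78 µV.

3.78 µV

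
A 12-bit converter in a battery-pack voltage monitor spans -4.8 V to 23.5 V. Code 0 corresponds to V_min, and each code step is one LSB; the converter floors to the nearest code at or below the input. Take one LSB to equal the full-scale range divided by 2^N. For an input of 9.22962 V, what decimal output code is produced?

Span: 23.5 V − (-4.8 V) = 28.3 V. LSB = 28.3 V / 2^12 ≈ 6.909 mV.
(V_in − V_min) × 2^12/range = (9.22962 − (-4.8)) × 4096/28.3 = 2030.577.
Floor → code = 2030.

2030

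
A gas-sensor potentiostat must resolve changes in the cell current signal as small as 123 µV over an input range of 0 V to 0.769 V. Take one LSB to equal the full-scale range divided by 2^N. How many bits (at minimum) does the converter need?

13 bits

Full-scale range = 0.769 V.
Need 2^N ≥ 0.769 V / 123 µV = 6252 → N_min = 13.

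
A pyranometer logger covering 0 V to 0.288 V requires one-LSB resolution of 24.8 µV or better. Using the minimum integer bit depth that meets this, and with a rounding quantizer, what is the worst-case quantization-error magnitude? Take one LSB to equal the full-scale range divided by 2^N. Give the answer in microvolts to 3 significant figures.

8.79 µV

Range is 0.288 V.
Need 2^N ≥ 0.288 V / 24.8 µV = 11610 → N_min = 14.
Step size = 0.288/16384 V = 17.578 µV.
Max error for round-to-nearest is LSB/2 = 8.79 µV.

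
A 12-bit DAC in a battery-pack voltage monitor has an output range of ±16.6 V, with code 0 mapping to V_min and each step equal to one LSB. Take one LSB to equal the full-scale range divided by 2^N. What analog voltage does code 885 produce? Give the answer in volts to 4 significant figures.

Full-scale range = 16.6 V − (-16.6 V) = 33.2 V. LSB = 33.2 V / 2^12.
V_out = -16.6 + 885 × (33.2/4096) V
      = -16.6 V + 7.17334 V = -9.42666 V.

-9.427 V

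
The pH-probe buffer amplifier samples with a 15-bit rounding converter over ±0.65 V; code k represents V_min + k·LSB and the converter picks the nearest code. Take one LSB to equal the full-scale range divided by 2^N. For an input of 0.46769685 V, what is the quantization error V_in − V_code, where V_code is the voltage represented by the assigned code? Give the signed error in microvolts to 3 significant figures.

−6.40 µV

Range = 0.65 − (-0.65) = 1.3 V. LSB = 1.3 V / 2^15 ≈ 39.67 µV.
(0.46769685 − (-0.65)) / LSB = 1.11769685 × 32768/1.3 = 28172.8388. Nearest integer: k = 28173.
Reconstructed level: -0.65 + 28173 × 1.3/32768 V = 0.46770324707 V.
Error = V_in − V_code = 0.46769685 − (0.46770324707) = −6.40 µV.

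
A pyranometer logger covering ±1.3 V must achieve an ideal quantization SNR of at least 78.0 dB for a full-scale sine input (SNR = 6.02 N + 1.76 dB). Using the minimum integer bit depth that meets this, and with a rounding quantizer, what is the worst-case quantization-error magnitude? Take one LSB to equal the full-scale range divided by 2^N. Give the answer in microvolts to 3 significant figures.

The full-scale span is 1.3 − (-1.3) = 2.6 V.
Required N = ⌈(78.0 − 1.76)/6.02⌉ = ⌈12.664⌉ = 13.
Step size = 2.6/8192 V = 317.38 µV.
|e|_max = LSB/2 = 159 µV.

159 µV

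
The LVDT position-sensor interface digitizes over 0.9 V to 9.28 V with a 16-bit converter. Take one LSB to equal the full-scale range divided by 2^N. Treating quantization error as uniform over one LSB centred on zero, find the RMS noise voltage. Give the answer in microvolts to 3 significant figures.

36.9 µV

Span: 9.28 V − (0.9 V) = 8.38 V.
LSB = 8.38 V / 2^16 = 127.87 µV.
For a uniform distribution on [−LSB/2, +LSB/2], V_rms = LSB/√12 = 127.87 µV/3.4641 = 36.9 µV.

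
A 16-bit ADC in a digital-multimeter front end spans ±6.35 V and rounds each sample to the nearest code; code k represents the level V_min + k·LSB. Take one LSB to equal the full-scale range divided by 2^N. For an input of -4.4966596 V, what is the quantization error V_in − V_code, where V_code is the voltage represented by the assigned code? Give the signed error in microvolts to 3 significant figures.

−34.8 µV

Span: 6.35 V − (-6.35 V) = 12.7 V. LSB = 12.7 V / 2^16 ≈ 193.8 µV.
(-4.4966596 − (-6.35)) / LSB = 1.8533404 × 65536/12.7 = 9563.8202. Nearest integer: k = 9564.
V_code = V_min + k × range/2^16 = -6.35 + 9564 × 12.7/65536 = -4.4966247559 V.
V_in − V_code = -4.4966596 − (-4.4966247559) = −34.8 µV.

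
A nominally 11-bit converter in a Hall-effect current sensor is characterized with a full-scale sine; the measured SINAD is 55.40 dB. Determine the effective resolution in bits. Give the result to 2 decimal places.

ENOB = (55.40 − 1.76)/6.02 = 8.9103 bits.

8.91 bits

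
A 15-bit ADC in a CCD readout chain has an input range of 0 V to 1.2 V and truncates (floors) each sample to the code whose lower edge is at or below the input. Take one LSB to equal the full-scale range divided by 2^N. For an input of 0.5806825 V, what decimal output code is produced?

15856

Full-scale range = 1.2 V. LSB = 1.2 V / 2^15 ≈ 36.62 µV.
(V_in − V_min) × 2^15/range = (0.5806825 − (0)) × 32768/1.2 = 15856.503.
Floor → code = 15856.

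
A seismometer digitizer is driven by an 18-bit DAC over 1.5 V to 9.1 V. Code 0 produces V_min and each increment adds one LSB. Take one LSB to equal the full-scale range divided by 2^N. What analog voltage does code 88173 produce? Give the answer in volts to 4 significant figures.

Full-scale range = 9.1 V − (1.5 V) = 7.6 V. LSB = 7.6 V / 2^18.
Output = V_min + (88173/262144) × range = 1.5 + 0.336353 × 7.6 V
      = 1.5 + 2.55629 = 4.05629 V.

4.056 V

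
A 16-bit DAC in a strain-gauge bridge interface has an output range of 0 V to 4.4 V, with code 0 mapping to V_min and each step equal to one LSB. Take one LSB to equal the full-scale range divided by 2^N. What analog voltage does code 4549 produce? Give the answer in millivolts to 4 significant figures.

305.4 mV

V_FS = 4.4 V. LSB = 4.4 V / 2^16.
V_out = 0 + 4549 × (4.4/65536) V
      = 0 + 0.305414 = 0.305414 V.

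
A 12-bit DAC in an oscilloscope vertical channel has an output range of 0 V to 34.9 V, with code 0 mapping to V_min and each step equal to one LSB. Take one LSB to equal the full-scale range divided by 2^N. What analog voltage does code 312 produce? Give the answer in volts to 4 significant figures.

2.658 V

V_FS = 34.9 V. LSB = 34.9 V / 2^12.
V_out = 0 + 312 × (34.9/4096) V
      = 0 + 2.65840 = 2.65840 V.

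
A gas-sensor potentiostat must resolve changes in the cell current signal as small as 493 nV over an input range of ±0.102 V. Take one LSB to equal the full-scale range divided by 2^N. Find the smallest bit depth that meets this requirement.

19 bits

Full-scale range = 0.102 V − (-0.102 V) = 0.204 V.
0.204 V / 493 nV = 413800. Since 2^18 = 262144 and 2^19 = 524288, N = 19.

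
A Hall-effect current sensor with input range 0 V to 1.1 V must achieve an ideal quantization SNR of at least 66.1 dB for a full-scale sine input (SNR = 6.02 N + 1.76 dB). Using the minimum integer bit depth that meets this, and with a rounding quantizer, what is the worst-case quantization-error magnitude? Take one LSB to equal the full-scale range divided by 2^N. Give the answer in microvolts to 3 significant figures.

269 µV

Span = 1.1 V.
Solving 6.02 N ≥ 66.1 − 1.76: N ≥ 10.688. Round up → N = 11.
One LSB is 1.1 V / 2048 = 0.53711 mV.
|e|_max = LSB/2 = 269 µV.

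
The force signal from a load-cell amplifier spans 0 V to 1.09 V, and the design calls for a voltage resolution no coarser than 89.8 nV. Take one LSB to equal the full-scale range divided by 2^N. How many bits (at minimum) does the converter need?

24 bits

Span = 1.09 V.
1.09 V / 89.8 nV = 1.214e7. Since 2^23 = 8388608 and 2^24 = 16777216, N = 24.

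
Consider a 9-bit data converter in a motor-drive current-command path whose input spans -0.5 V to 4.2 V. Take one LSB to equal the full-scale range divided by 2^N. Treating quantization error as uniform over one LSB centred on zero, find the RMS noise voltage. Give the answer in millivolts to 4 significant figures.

The full-scale span is 4.2 − (-0.5) = 4.7 V.
Step size = 4.7/512 V = 9.17969 mV.
RMS of a uniform error over width LSB is LSB/√12 = 2.650 mV.

2.650 mV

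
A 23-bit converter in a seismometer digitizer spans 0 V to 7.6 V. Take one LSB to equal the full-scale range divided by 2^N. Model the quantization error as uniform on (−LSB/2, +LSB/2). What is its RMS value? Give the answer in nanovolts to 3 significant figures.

262 nV

Span = 7.6 V.
LSB = 7.6 V ÷ 2^23 = 7.6/8388608 V = 0.90599 µV.
RMS of a uniform error over width LSB is LSB/√12 = 262 nV.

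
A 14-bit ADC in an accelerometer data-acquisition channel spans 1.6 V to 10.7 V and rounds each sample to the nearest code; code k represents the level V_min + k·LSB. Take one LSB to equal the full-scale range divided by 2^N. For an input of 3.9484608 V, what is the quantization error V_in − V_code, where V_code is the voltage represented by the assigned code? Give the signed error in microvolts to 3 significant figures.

+145 µV

Span: 10.7 V − (1.6 V) = 9.1 V. LSB = 9.1 V / 2^14 ≈ 0.5554 mV.
(V_in − V_min)/LSB = (3.9484608 − (1.6)) × 16384/9.1 = 4228.2617 → nearest code k = 4228.
Reconstructed level: 1.6 + 4228 × 9.1/16384 V = 3.9483154297 V.
Error = V_in − V_code = 3.9484608 − (3.9483154297) = +145 µV.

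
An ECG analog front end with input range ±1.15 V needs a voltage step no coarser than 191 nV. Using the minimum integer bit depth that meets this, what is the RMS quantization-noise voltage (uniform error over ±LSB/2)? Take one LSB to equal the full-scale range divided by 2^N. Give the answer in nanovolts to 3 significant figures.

Span: 1.15 V − (-1.15 V) = 2.3 V.
Levels needed ≥ 2.3/191 nV = 1.204e7. 2^24 = 16777216 suffices, so N_min = 24.
One LSB is 2.3 V / 16777216 = 137.09 nV.
σ_q = LSB/√12 = 137.09 nV/3.4641 = 39.6 nV.

39.6 nV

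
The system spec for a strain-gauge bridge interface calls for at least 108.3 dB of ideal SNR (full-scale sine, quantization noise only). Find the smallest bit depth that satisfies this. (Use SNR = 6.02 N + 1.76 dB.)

18 bits

Required N = ⌈(108.3 − 1.76)/6.02⌉ = ⌈17.698⌉ = 18.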